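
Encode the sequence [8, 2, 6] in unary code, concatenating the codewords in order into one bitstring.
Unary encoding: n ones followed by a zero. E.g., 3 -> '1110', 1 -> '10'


Encode each number as n ones followed by a terminating 0:
  8 -> 111111110 (9 bits)
  2 -> 110 (3 bits)
  6 -> 1111110 (7 bits)
Total length = 9 + 3 + 7 = 19 bits.

Unary([8, 2, 6]) = 1111111101101111110 (19 bits)


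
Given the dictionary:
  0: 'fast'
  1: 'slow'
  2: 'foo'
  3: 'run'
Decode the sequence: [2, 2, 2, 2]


Look up each index in the dictionary:
  2 -> 'foo'
  2 -> 'foo'
  2 -> 'foo'
  2 -> 'foo'

Decoded: "foo foo foo foo"


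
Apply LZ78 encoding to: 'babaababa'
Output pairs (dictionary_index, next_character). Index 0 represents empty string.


LZ78 encoding steps:
Dictionary: {0: ''}
Step 1: w='' (idx 0), next='b' -> output (0, 'b'), add 'b' as idx 1
Step 2: w='' (idx 0), next='a' -> output (0, 'a'), add 'a' as idx 2
Step 3: w='b' (idx 1), next='a' -> output (1, 'a'), add 'ba' as idx 3
Step 4: w='a' (idx 2), next='b' -> output (2, 'b'), add 'ab' as idx 4
Step 5: w='ab' (idx 4), next='a' -> output (4, 'a'), add 'aba' as idx 5


Encoded: [(0, 'b'), (0, 'a'), (1, 'a'), (2, 'b'), (4, 'a')]


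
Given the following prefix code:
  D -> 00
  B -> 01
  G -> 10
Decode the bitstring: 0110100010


Decoding step by step:
Bits 01 -> B
Bits 10 -> G
Bits 10 -> G
Bits 00 -> D
Bits 10 -> G


Decoded message: BGGDG


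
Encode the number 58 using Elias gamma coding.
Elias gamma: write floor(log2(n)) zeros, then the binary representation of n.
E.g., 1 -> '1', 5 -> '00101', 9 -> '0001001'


num_bits = floor(log2(58)) + 1 = 6
leading_zeros = num_bits - 1 = 5
binary(58) = 111010

Elias gamma(58) = '00000' + '111010' = 00000111010 (11 bits)


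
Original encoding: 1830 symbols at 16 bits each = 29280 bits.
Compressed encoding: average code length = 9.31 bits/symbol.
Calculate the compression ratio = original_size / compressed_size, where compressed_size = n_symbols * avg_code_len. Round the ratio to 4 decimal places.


original_size = n_symbols * orig_bits = 1830 * 16 = 29280 bits
compressed_size = n_symbols * avg_code_len = 1830 * 9.31 = 17037.3 bits
ratio = original_size / compressed_size = 29280 / 17037.3 = 1.7186

Compression ratio = 1.7186


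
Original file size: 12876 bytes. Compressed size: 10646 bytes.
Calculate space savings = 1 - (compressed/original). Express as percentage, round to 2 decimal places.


ratio = compressed/original = 10646/12876 = 0.82681
savings = 1 - ratio = 1 - 0.82681 = 0.17319
as a percentage: 0.17319 * 100 = 17.32%

Space savings = 1 - 10646/12876 = 17.32%


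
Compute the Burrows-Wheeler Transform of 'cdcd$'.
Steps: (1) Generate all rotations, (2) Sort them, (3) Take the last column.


Rotations (sorted):
  0: $cdcd -> last char: d
  1: cd$cd -> last char: d
  2: cdcd$ -> last char: $
  3: d$cdc -> last char: c
  4: dcd$c -> last char: c


BWT = dd$cc


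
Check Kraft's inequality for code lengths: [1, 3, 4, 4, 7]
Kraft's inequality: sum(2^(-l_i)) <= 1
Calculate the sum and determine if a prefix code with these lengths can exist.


Sum = 2^(-1) + 2^(-3) + 2^(-4) + 2^(-4) + 2^(-7)
    = 0.5 + 0.125 + 0.0625 + 0.0625 + 0.0078125
    = 97/128 = 0.7578125
Since 0.7578125 <= 1, Kraft's inequality IS satisfied.
A prefix code with these lengths CAN exist.

Kraft sum = 0.7578125. Satisfied.


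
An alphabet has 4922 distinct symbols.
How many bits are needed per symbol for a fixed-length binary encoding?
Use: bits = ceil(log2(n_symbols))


log2(4922) = 12.265
Bracket: 2^12 = 4096 < 4922 <= 2^13 = 8192
So ceil(log2(4922)) = 13

bits = ceil(log2(4922)) = ceil(12.265) = 13 bits


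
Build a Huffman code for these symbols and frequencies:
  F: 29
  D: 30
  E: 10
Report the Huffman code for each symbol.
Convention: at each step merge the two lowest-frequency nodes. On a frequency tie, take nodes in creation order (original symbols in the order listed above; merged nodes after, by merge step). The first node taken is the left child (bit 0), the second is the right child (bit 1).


Huffman tree construction:
Step 1: Merge E(10) + F(29) = 39
Step 2: Merge D(30) + (E+F)(39) = 69
Read each symbol's code off the tree from the root (left child = 0, right child = 1).

Codes:
  F: 11 (length 2)
  D: 0 (length 1)
  E: 10 (length 2)
Average code length: 108/69 = 1.5652 bits/symbol


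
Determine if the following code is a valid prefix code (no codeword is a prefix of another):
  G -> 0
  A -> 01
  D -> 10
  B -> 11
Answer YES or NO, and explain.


Checking each pair (does one codeword prefix another?):
  G='0' vs A='01': prefix -- VIOLATION

NO -- this is NOT a valid prefix code. G (0) is a prefix of A (01).


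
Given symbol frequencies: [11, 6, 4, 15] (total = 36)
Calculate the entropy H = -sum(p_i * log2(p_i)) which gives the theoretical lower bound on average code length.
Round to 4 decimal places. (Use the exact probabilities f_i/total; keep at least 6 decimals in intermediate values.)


Per-symbol terms -p_i * log2(p_i) with p_i = f_i/36:
  p = 11/36 = 0.305556: log2(p) = -1.710493, -p*log2(p) = 0.522651
  p = 6/36 = 0.166667: log2(p) = -2.584963, -p*log2(p) = 0.430827
  p = 4/36 = 0.111111: log2(p) = -3.169925, -p*log2(p) = 0.352214
  p = 15/36 = 0.416667: log2(p) = -1.263034, -p*log2(p) = 0.526264
H = 0.522651 + 0.430827 + 0.352214 + 0.526264 = 1.831956

H = 1.832 bits/symbol


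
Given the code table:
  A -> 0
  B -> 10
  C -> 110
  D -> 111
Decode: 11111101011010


Decoding:
111 -> D
111 -> D
0 -> A
10 -> B
110 -> C
10 -> B


Result: DDABCB


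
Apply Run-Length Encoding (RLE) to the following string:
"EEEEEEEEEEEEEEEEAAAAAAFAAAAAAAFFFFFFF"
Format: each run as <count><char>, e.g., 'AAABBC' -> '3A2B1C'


Scanning runs left to right:
  i=0: run of 'E' x 16 -> '16E'
  i=16: run of 'A' x 6 -> '6A'
  i=22: run of 'F' x 1 -> '1F'
  i=23: run of 'A' x 7 -> '7A'
  i=30: run of 'F' x 7 -> '7F'

RLE = 16E6A1F7A7F


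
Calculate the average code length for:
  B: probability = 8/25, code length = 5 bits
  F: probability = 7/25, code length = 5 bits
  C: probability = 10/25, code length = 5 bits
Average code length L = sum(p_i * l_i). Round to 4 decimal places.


Weighted contributions p_i * l_i:
  B: (8/25) * 5 = 40/25
  F: (7/25) * 5 = 35/25
  C: (10/25) * 5 = 50/25
Sum = (40 + 35 + 50)/25 = 125/25

L = 125/25 = 5.0000 bits/symbol


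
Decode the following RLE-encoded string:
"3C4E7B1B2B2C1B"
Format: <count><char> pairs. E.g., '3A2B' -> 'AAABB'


Expanding each <count><char> pair:
  3C -> 'CCC'
  4E -> 'EEEE'
  7B -> 'BBBBBBB'
  1B -> 'B'
  2B -> 'BB'
  2C -> 'CC'
  1B -> 'B'

Decoded = CCCEEEEBBBBBBBBBBCCB


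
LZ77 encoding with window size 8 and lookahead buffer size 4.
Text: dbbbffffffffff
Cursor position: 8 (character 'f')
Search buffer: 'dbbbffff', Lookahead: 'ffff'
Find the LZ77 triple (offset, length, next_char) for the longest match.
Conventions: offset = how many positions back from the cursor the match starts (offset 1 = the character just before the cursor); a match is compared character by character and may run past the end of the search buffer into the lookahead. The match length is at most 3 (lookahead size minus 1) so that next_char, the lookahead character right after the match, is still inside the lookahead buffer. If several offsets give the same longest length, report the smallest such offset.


Try each offset into the search buffer:
  offset=1 (pos 7, char 'f'): match length 3
  offset=2 (pos 6, char 'f'): match length 3
  offset=3 (pos 5, char 'f'): match length 3
  offset=4 (pos 4, char 'f'): match length 3
  offset=5 (pos 3, char 'b'): match length 0
  offset=6 (pos 2, char 'b'): match length 0
  offset=7 (pos 1, char 'b'): match length 0
  offset=8 (pos 0, char 'd'): match length 0
Longest match has length 3, found at offsets 1, 2, 3, 4; take the smallest, offset 1.
next_char = character at position 8 + 3 = 11 -> 'f'

Best match: offset=1, length=3 (matching 'fff' starting at position 7)
LZ77 triple: (1, 3, 'f')


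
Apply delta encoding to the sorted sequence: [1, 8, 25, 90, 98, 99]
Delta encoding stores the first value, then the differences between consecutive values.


First value: 1
Deltas:
  8 - 1 = 7
  25 - 8 = 17
  90 - 25 = 65
  98 - 90 = 8
  99 - 98 = 1


Delta encoded: [1, 7, 17, 65, 8, 1]


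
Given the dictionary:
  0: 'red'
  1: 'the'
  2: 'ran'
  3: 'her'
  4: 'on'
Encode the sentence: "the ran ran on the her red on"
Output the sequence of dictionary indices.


Look up each word in the dictionary:
  'the' -> 1
  'ran' -> 2
  'ran' -> 2
  'on' -> 4
  'the' -> 1
  'her' -> 3
  'red' -> 0
  'on' -> 4

Encoded: [1, 2, 2, 4, 1, 3, 0, 4]


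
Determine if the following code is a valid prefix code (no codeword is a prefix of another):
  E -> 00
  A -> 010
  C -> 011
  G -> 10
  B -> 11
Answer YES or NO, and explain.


Checking each pair (does one codeword prefix another?):
  E='00' vs A='010': no prefix
  E='00' vs C='011': no prefix
  E='00' vs G='10': no prefix
  E='00' vs B='11': no prefix
  A='010' vs E='00': no prefix
  A='010' vs C='011': no prefix
  A='010' vs G='10': no prefix
  A='010' vs B='11': no prefix
  C='011' vs E='00': no prefix
  C='011' vs A='010': no prefix
  C='011' vs G='10': no prefix
  C='011' vs B='11': no prefix
  G='10' vs E='00': no prefix
  G='10' vs A='010': no prefix
  G='10' vs C='011': no prefix
  G='10' vs B='11': no prefix
  B='11' vs E='00': no prefix
  B='11' vs A='010': no prefix
  B='11' vs C='011': no prefix
  B='11' vs G='10': no prefix
No violation found over all pairs.

YES -- this is a valid prefix code. No codeword is a prefix of any other codeword.


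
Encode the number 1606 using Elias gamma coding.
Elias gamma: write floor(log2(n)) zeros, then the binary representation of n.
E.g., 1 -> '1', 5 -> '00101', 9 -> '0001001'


num_bits = floor(log2(1606)) + 1 = 11
leading_zeros = num_bits - 1 = 10
binary(1606) = 11001000110

Elias gamma(1606) = '0000000000' + '11001000110' = 000000000011001000110 (21 bits)


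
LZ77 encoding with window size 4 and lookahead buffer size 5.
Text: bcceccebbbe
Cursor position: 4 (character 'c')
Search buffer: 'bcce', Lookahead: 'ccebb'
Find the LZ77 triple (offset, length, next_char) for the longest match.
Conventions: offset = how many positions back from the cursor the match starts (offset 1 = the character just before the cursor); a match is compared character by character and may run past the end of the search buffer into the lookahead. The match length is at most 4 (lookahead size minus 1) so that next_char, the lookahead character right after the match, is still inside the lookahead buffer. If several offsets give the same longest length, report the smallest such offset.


Try each offset into the search buffer:
  offset=1 (pos 3, char 'e'): match length 0
  offset=2 (pos 2, char 'c'): match length 1
  offset=3 (pos 1, char 'c'): match length 3
  offset=4 (pos 0, char 'b'): match length 0
Longest match has length 3 at offset 3.
next_char = character at position 4 + 3 = 7 -> 'b'

Best match: offset=3, length=3 (matching 'cce' starting at position 1)
LZ77 triple: (3, 3, 'b')


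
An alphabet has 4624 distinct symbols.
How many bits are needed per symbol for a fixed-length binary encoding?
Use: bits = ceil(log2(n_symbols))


log2(4624) = 12.1749
Bracket: 2^12 = 4096 < 4624 <= 2^13 = 8192
So ceil(log2(4624)) = 13

bits = ceil(log2(4624)) = ceil(12.1749) = 13 bits


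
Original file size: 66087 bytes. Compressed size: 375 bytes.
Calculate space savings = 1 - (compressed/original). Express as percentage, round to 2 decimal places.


ratio = compressed/original = 375/66087 = 0.005674
savings = 1 - ratio = 1 - 0.005674 = 0.994326
as a percentage: 0.994326 * 100 = 99.43%

Space savings = 1 - 375/66087 = 99.43%


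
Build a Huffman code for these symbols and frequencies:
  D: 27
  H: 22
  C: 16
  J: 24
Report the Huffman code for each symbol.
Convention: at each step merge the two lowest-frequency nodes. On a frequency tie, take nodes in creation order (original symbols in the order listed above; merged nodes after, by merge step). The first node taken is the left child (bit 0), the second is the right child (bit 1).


Huffman tree construction:
Step 1: Merge C(16) + H(22) = 38
Step 2: Merge J(24) + D(27) = 51
Step 3: Merge (C+H)(38) + (J+D)(51) = 89
Read each symbol's code off the tree from the root (left child = 0, right child = 1).

Codes:
  D: 11 (length 2)
  H: 01 (length 2)
  C: 00 (length 2)
  J: 10 (length 2)
Average code length: 178/89 = 2.0000 bits/symbol


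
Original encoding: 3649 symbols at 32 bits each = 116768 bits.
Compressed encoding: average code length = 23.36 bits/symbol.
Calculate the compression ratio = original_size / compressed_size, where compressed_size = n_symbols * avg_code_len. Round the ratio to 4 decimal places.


original_size = n_symbols * orig_bits = 3649 * 32 = 116768 bits
compressed_size = n_symbols * avg_code_len = 3649 * 23.36 = 85240.64 bits
ratio = original_size / compressed_size = 116768 / 85240.64 = 1.3699

Compression ratio = 1.3699


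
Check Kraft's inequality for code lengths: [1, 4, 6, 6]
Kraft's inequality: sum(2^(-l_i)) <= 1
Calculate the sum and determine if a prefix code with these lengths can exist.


Sum = 2^(-1) + 2^(-4) + 2^(-6) + 2^(-6)
    = 0.5 + 0.0625 + 0.015625 + 0.015625
    = 38/64 = 0.59375
Since 0.59375 <= 1, Kraft's inequality IS satisfied.
A prefix code with these lengths CAN exist.

Kraft sum = 0.59375. Satisfied.


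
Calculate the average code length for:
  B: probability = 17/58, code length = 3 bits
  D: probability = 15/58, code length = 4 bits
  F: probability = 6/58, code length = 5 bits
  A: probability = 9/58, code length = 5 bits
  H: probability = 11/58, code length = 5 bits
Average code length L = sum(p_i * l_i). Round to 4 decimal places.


Weighted contributions p_i * l_i:
  B: (17/58) * 3 = 51/58
  D: (15/58) * 4 = 60/58
  F: (6/58) * 5 = 30/58
  A: (9/58) * 5 = 45/58
  H: (11/58) * 5 = 55/58
Sum = (51 + 60 + 30 + 45 + 55)/58 = 241/58

L = 241/58 = 4.1552 bits/symbol


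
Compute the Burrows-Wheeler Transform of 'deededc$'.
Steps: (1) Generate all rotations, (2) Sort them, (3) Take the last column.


Rotations (sorted):
  0: $deededc -> last char: c
  1: c$deeded -> last char: d
  2: dc$deede -> last char: e
  3: dedc$dee -> last char: e
  4: deededc$ -> last char: $
  5: edc$deed -> last char: d
  6: ededc$de -> last char: e
  7: eededc$d -> last char: d


BWT = cdee$ded


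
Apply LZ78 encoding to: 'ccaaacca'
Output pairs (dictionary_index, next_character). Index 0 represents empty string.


LZ78 encoding steps:
Dictionary: {0: ''}
Step 1: w='' (idx 0), next='c' -> output (0, 'c'), add 'c' as idx 1
Step 2: w='c' (idx 1), next='a' -> output (1, 'a'), add 'ca' as idx 2
Step 3: w='' (idx 0), next='a' -> output (0, 'a'), add 'a' as idx 3
Step 4: w='a' (idx 3), next='c' -> output (3, 'c'), add 'ac' as idx 4
Step 5: w='ca' (idx 2), end of input -> output (2, '')


Encoded: [(0, 'c'), (1, 'a'), (0, 'a'), (3, 'c'), (2, '')]


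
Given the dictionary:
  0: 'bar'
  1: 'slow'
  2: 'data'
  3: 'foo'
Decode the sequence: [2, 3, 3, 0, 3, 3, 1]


Look up each index in the dictionary:
  2 -> 'data'
  3 -> 'foo'
  3 -> 'foo'
  0 -> 'bar'
  3 -> 'foo'
  3 -> 'foo'
  1 -> 'slow'

Decoded: "data foo foo bar foo foo slow"


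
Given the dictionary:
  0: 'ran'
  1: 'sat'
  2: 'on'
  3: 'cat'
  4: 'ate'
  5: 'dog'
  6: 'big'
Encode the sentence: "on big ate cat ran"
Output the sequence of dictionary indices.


Look up each word in the dictionary:
  'on' -> 2
  'big' -> 6
  'ate' -> 4
  'cat' -> 3
  'ran' -> 0

Encoded: [2, 6, 4, 3, 0]


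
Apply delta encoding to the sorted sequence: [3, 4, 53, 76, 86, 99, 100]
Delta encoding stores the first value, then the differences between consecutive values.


First value: 3
Deltas:
  4 - 3 = 1
  53 - 4 = 49
  76 - 53 = 23
  86 - 76 = 10
  99 - 86 = 13
  100 - 99 = 1


Delta encoded: [3, 1, 49, 23, 10, 13, 1]


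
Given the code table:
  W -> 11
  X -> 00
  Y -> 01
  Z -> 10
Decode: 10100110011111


Decoding:
10 -> Z
10 -> Z
01 -> Y
10 -> Z
01 -> Y
11 -> W
11 -> W


Result: ZZYZYWW


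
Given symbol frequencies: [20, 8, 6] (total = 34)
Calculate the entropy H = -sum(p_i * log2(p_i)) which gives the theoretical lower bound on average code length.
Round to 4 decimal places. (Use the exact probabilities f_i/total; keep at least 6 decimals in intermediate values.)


Per-symbol terms -p_i * log2(p_i) with p_i = f_i/34:
  p = 20/34 = 0.588235: log2(p) = -0.765535, -p*log2(p) = 0.450315
  p = 8/34 = 0.235294: log2(p) = -2.087463, -p*log2(p) = 0.491168
  p = 6/34 = 0.176471: log2(p) = -2.502500, -p*log2(p) = 0.441618
H = 0.450315 + 0.491168 + 0.441618 = 1.383101

H = 1.3831 bits/symbol


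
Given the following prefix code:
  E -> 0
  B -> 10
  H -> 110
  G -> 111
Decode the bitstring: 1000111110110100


Decoding step by step:
Bits 10 -> B
Bits 0 -> E
Bits 0 -> E
Bits 111 -> G
Bits 110 -> H
Bits 110 -> H
Bits 10 -> B
Bits 0 -> E


Decoded message: BEEGHHBE


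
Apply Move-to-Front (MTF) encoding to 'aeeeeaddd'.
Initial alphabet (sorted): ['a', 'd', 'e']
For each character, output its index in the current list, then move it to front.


MTF encoding:
'a': index 0 in ['a', 'd', 'e'] -> ['a', 'd', 'e']
'e': index 2 in ['a', 'd', 'e'] -> ['e', 'a', 'd']
'e': index 0 in ['e', 'a', 'd'] -> ['e', 'a', 'd']
'e': index 0 in ['e', 'a', 'd'] -> ['e', 'a', 'd']
'e': index 0 in ['e', 'a', 'd'] -> ['e', 'a', 'd']
'a': index 1 in ['e', 'a', 'd'] -> ['a', 'e', 'd']
'd': index 2 in ['a', 'e', 'd'] -> ['d', 'a', 'e']
'd': index 0 in ['d', 'a', 'e'] -> ['d', 'a', 'e']
'd': index 0 in ['d', 'a', 'e'] -> ['d', 'a', 'e']


Output: [0, 2, 0, 0, 0, 1, 2, 0, 0]


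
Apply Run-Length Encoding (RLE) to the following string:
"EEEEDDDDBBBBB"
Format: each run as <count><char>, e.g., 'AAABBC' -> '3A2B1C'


Scanning runs left to right:
  i=0: run of 'E' x 4 -> '4E'
  i=4: run of 'D' x 4 -> '4D'
  i=8: run of 'B' x 5 -> '5B'

RLE = 4E4D5B


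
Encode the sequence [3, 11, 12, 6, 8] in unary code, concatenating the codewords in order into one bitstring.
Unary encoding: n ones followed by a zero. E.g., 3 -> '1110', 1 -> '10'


Encode each number as n ones followed by a terminating 0:
  3 -> 1110 (4 bits)
  11 -> 111111111110 (12 bits)
  12 -> 1111111111110 (13 bits)
  6 -> 1111110 (7 bits)
  8 -> 111111110 (9 bits)
Total length = 4 + 12 + 13 + 7 + 9 = 45 bits.

Unary([3, 11, 12, 6, 8]) = 111011111111111011111111111101111110111111110 (45 bits)


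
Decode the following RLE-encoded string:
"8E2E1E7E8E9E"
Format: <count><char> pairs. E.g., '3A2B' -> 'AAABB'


Expanding each <count><char> pair:
  8E -> 'EEEEEEEE'
  2E -> 'EE'
  1E -> 'E'
  7E -> 'EEEEEEE'
  8E -> 'EEEEEEEE'
  9E -> 'EEEEEEEEE'

Decoded = EEEEEEEEEEEEEEEEEEEEEEEEEEEEEEEEEEE


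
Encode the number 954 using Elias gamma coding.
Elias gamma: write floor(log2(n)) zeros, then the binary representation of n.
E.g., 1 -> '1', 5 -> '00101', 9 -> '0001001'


num_bits = floor(log2(954)) + 1 = 10
leading_zeros = num_bits - 1 = 9
binary(954) = 1110111010

Elias gamma(954) = '000000000' + '1110111010' = 0000000001110111010 (19 bits)


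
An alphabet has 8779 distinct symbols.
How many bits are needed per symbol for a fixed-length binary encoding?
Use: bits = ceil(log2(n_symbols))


log2(8779) = 13.0998
Bracket: 2^13 = 8192 < 8779 <= 2^14 = 16384
So ceil(log2(8779)) = 14

bits = ceil(log2(8779)) = ceil(13.0998) = 14 bits


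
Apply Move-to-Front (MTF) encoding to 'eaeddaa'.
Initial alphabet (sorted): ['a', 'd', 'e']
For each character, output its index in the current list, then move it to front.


MTF encoding:
'e': index 2 in ['a', 'd', 'e'] -> ['e', 'a', 'd']
'a': index 1 in ['e', 'a', 'd'] -> ['a', 'e', 'd']
'e': index 1 in ['a', 'e', 'd'] -> ['e', 'a', 'd']
'd': index 2 in ['e', 'a', 'd'] -> ['d', 'e', 'a']
'd': index 0 in ['d', 'e', 'a'] -> ['d', 'e', 'a']
'a': index 2 in ['d', 'e', 'a'] -> ['a', 'd', 'e']
'a': index 0 in ['a', 'd', 'e'] -> ['a', 'd', 'e']


Output: [2, 1, 1, 2, 0, 2, 0]


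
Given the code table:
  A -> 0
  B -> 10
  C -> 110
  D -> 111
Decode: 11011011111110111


Decoding:
110 -> C
110 -> C
111 -> D
111 -> D
10 -> B
111 -> D


Result: CCDDBD


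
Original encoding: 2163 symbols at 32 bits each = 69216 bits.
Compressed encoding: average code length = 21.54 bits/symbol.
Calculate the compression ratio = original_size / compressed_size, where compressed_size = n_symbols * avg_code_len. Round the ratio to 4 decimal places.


original_size = n_symbols * orig_bits = 2163 * 32 = 69216 bits
compressed_size = n_symbols * avg_code_len = 2163 * 21.54 = 46591.02 bits
ratio = original_size / compressed_size = 69216 / 46591.02 = 1.4856

Compression ratio = 1.4856


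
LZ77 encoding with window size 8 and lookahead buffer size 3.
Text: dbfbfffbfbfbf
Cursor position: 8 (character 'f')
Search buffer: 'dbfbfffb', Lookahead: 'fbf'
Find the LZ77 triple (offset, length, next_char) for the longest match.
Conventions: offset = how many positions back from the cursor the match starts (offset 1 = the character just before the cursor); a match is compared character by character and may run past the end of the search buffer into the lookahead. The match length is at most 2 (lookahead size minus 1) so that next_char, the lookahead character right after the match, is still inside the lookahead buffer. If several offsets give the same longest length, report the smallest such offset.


Try each offset into the search buffer:
  offset=1 (pos 7, char 'b'): match length 0
  offset=2 (pos 6, char 'f'): match length 2
  offset=3 (pos 5, char 'f'): match length 1
  offset=4 (pos 4, char 'f'): match length 1
  offset=5 (pos 3, char 'b'): match length 0
  offset=6 (pos 2, char 'f'): match length 2
  offset=7 (pos 1, char 'b'): match length 0
  offset=8 (pos 0, char 'd'): match length 0
Longest match has length 2, found at offsets 2, 6; take the smallest, offset 2.
next_char = character at position 8 + 2 = 10 -> 'f'

Best match: offset=2, length=2 (matching 'fb' starting at position 6)
LZ77 triple: (2, 2, 'f')


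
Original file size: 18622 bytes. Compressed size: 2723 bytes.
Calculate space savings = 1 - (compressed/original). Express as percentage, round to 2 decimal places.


ratio = compressed/original = 2723/18622 = 0.146225
savings = 1 - ratio = 1 - 0.146225 = 0.853775
as a percentage: 0.853775 * 100 = 85.38%

Space savings = 1 - 2723/18622 = 85.38%


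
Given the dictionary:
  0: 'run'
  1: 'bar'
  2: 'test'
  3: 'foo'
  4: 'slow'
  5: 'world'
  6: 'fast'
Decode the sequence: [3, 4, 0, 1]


Look up each index in the dictionary:
  3 -> 'foo'
  4 -> 'slow'
  0 -> 'run'
  1 -> 'bar'

Decoded: "foo slow run bar"


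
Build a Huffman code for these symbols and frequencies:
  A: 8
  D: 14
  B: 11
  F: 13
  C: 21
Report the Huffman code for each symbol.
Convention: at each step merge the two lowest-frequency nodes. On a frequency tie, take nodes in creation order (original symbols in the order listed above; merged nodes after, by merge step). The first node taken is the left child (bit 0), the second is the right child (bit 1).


Huffman tree construction:
Step 1: Merge A(8) + B(11) = 19
Step 2: Merge F(13) + D(14) = 27
Step 3: Merge (A+B)(19) + C(21) = 40
Step 4: Merge (F+D)(27) + ((A+B)+C)(40) = 67
Read each symbol's code off the tree from the root (left child = 0, right child = 1).

Codes:
  A: 100 (length 3)
  D: 01 (length 2)
  B: 101 (length 3)
  F: 00 (length 2)
  C: 11 (length 2)
Average code length: 153/67 = 2.2836 bits/symbol


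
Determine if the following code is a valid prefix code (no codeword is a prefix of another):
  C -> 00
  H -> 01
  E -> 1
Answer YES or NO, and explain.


Checking each pair (does one codeword prefix another?):
  C='00' vs H='01': no prefix
  C='00' vs E='1': no prefix
  H='01' vs C='00': no prefix
  H='01' vs E='1': no prefix
  E='1' vs C='00': no prefix
  E='1' vs H='01': no prefix
No violation found over all pairs.

YES -- this is a valid prefix code. No codeword is a prefix of any other codeword.


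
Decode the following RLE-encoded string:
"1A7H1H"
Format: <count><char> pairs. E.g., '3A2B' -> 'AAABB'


Expanding each <count><char> pair:
  1A -> 'A'
  7H -> 'HHHHHHH'
  1H -> 'H'

Decoded = AHHHHHHHH


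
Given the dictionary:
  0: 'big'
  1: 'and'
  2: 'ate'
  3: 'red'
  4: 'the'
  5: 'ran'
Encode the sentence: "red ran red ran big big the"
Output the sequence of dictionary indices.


Look up each word in the dictionary:
  'red' -> 3
  'ran' -> 5
  'red' -> 3
  'ran' -> 5
  'big' -> 0
  'big' -> 0
  'the' -> 4

Encoded: [3, 5, 3, 5, 0, 0, 4]


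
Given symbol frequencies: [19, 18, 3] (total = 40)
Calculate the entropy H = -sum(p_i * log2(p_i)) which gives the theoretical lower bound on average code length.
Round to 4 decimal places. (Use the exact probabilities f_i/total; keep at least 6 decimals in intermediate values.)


Per-symbol terms -p_i * log2(p_i) with p_i = f_i/40:
  p = 19/40 = 0.475000: log2(p) = -1.074001, -p*log2(p) = 0.510150
  p = 18/40 = 0.450000: log2(p) = -1.152003, -p*log2(p) = 0.518401
  p = 3/40 = 0.075000: log2(p) = -3.736966, -p*log2(p) = 0.280272
H = 0.510150 + 0.518401 + 0.280272 = 1.308823

H = 1.3088 bits/symbol


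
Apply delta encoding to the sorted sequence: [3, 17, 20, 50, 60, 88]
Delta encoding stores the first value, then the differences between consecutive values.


First value: 3
Deltas:
  17 - 3 = 14
  20 - 17 = 3
  50 - 20 = 30
  60 - 50 = 10
  88 - 60 = 28


Delta encoded: [3, 14, 3, 30, 10, 28]


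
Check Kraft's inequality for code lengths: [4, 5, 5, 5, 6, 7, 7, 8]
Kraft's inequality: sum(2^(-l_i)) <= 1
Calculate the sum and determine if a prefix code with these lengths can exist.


Sum = 2^(-4) + 2^(-5) + 2^(-5) + 2^(-5) + 2^(-6) + 2^(-7) + 2^(-7) + 2^(-8)
    = 0.0625 + 0.03125 + 0.03125 + 0.03125 + 0.015625 + 0.0078125 + 0.0078125 + 0.00390625
    = 49/256 = 0.19140625
Since 0.19140625 <= 1, Kraft's inequality IS satisfied.
A prefix code with these lengths CAN exist.

Kraft sum = 0.19140625. Satisfied.


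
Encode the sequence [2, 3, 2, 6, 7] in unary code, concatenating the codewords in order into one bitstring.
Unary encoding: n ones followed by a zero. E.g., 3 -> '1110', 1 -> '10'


Encode each number as n ones followed by a terminating 0:
  2 -> 110 (3 bits)
  3 -> 1110 (4 bits)
  2 -> 110 (3 bits)
  6 -> 1111110 (7 bits)
  7 -> 11111110 (8 bits)
Total length = 3 + 4 + 3 + 7 + 8 = 25 bits.

Unary([2, 3, 2, 6, 7]) = 1101110110111111011111110 (25 bits)


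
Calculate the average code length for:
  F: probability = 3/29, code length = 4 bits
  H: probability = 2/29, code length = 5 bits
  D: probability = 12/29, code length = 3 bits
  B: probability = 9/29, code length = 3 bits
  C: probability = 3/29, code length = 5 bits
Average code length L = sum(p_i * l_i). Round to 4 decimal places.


Weighted contributions p_i * l_i:
  F: (3/29) * 4 = 12/29
  H: (2/29) * 5 = 10/29
  D: (12/29) * 3 = 36/29
  B: (9/29) * 3 = 27/29
  C: (3/29) * 5 = 15/29
Sum = (12 + 10 + 36 + 27 + 15)/29 = 100/29

L = 100/29 = 3.4483 bits/symbol


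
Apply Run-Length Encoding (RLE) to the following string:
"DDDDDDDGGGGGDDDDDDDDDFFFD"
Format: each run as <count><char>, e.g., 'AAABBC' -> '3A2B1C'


Scanning runs left to right:
  i=0: run of 'D' x 7 -> '7D'
  i=7: run of 'G' x 5 -> '5G'
  i=12: run of 'D' x 9 -> '9D'
  i=21: run of 'F' x 3 -> '3F'
  i=24: run of 'D' x 1 -> '1D'

RLE = 7D5G9D3F1D


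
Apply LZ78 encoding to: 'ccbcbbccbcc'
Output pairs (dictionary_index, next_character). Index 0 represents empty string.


LZ78 encoding steps:
Dictionary: {0: ''}
Step 1: w='' (idx 0), next='c' -> output (0, 'c'), add 'c' as idx 1
Step 2: w='c' (idx 1), next='b' -> output (1, 'b'), add 'cb' as idx 2
Step 3: w='cb' (idx 2), next='b' -> output (2, 'b'), add 'cbb' as idx 3
Step 4: w='c' (idx 1), next='c' -> output (1, 'c'), add 'cc' as idx 4
Step 5: w='' (idx 0), next='b' -> output (0, 'b'), add 'b' as idx 5
Step 6: w='cc' (idx 4), end of input -> output (4, '')


Encoded: [(0, 'c'), (1, 'b'), (2, 'b'), (1, 'c'), (0, 'b'), (4, '')]


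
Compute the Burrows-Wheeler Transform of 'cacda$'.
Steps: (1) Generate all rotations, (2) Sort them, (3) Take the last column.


Rotations (sorted):
  0: $cacda -> last char: a
  1: a$cacd -> last char: d
  2: acda$c -> last char: c
  3: cacda$ -> last char: $
  4: cda$ca -> last char: a
  5: da$cac -> last char: c


BWT = adc$ac


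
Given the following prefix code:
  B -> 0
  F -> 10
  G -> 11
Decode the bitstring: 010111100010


Decoding step by step:
Bits 0 -> B
Bits 10 -> F
Bits 11 -> G
Bits 11 -> G
Bits 0 -> B
Bits 0 -> B
Bits 0 -> B
Bits 10 -> F


Decoded message: BFGGBBBF


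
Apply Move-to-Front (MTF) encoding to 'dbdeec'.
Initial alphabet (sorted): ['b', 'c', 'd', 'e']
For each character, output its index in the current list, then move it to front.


MTF encoding:
'd': index 2 in ['b', 'c', 'd', 'e'] -> ['d', 'b', 'c', 'e']
'b': index 1 in ['d', 'b', 'c', 'e'] -> ['b', 'd', 'c', 'e']
'd': index 1 in ['b', 'd', 'c', 'e'] -> ['d', 'b', 'c', 'e']
'e': index 3 in ['d', 'b', 'c', 'e'] -> ['e', 'd', 'b', 'c']
'e': index 0 in ['e', 'd', 'b', 'c'] -> ['e', 'd', 'b', 'c']
'c': index 3 in ['e', 'd', 'b', 'c'] -> ['c', 'e', 'd', 'b']


Output: [2, 1, 1, 3, 0, 3]


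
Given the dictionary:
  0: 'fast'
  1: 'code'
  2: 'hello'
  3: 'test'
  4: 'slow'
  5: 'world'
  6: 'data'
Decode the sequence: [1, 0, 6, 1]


Look up each index in the dictionary:
  1 -> 'code'
  0 -> 'fast'
  6 -> 'data'
  1 -> 'code'

Decoded: "code fast data code"


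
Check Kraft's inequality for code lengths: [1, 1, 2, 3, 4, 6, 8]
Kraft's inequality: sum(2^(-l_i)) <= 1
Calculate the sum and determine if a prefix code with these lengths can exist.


Sum = 2^(-1) + 2^(-1) + 2^(-2) + 2^(-3) + 2^(-4) + 2^(-6) + 2^(-8)
    = 0.5 + 0.5 + 0.25 + 0.125 + 0.0625 + 0.015625 + 0.00390625
    = 373/256 = 1.45703125
Since 1.45703125 > 1, Kraft's inequality is NOT satisfied.
A prefix code with these lengths CANNOT exist.

Kraft sum = 1.45703125. Not satisfied.


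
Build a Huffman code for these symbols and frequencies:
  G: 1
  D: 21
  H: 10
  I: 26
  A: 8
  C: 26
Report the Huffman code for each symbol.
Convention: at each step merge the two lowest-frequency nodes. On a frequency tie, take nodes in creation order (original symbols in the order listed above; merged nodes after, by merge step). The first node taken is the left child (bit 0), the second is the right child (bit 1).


Huffman tree construction:
Step 1: Merge G(1) + A(8) = 9
Step 2: Merge (G+A)(9) + H(10) = 19
Step 3: Merge ((G+A)+H)(19) + D(21) = 40
Step 4: Merge I(26) + C(26) = 52
Step 5: Merge (((G+A)+H)+D)(40) + (I+C)(52) = 92
Read each symbol's code off the tree from the root (left child = 0, right child = 1).

Codes:
  G: 0000 (length 4)
  D: 01 (length 2)
  H: 001 (length 3)
  I: 10 (length 2)
  A: 0001 (length 4)
  C: 11 (length 2)
Average code length: 212/92 = 2.3043 bits/symbol


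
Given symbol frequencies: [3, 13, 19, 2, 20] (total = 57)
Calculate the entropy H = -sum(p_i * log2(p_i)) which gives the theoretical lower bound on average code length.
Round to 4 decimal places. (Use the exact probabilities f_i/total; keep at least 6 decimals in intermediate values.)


Per-symbol terms -p_i * log2(p_i) with p_i = f_i/57:
  p = 3/57 = 0.052632: log2(p) = -4.247928, -p*log2(p) = 0.223575
  p = 13/57 = 0.228070: log2(p) = -2.132450, -p*log2(p) = 0.486348
  p = 19/57 = 0.333333: log2(p) = -1.584963, -p*log2(p) = 0.528321
  p = 2/57 = 0.035088: log2(p) = -4.832890, -p*log2(p) = 0.169575
  p = 20/57 = 0.350877: log2(p) = -1.510962, -p*log2(p) = 0.530162
H = 0.223575 + 0.486348 + 0.528321 + 0.169575 + 0.530162 = 1.937981

H = 1.938 bits/symbol


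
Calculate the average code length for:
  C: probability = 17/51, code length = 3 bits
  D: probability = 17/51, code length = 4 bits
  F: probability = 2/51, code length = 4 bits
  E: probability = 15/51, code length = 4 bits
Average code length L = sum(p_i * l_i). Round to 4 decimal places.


Weighted contributions p_i * l_i:
  C: (17/51) * 3 = 51/51
  D: (17/51) * 4 = 68/51
  F: (2/51) * 4 = 8/51
  E: (15/51) * 4 = 60/51
Sum = (51 + 68 + 8 + 60)/51 = 187/51

L = 187/51 = 3.6667 bits/symbol


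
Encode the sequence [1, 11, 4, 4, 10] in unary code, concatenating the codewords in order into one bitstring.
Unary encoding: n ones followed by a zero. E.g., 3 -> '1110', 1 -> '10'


Encode each number as n ones followed by a terminating 0:
  1 -> 10 (2 bits)
  11 -> 111111111110 (12 bits)
  4 -> 11110 (5 bits)
  4 -> 11110 (5 bits)
  10 -> 11111111110 (11 bits)
Total length = 2 + 12 + 5 + 5 + 11 = 35 bits.

Unary([1, 11, 4, 4, 10]) = 10111111111110111101111011111111110 (35 bits)


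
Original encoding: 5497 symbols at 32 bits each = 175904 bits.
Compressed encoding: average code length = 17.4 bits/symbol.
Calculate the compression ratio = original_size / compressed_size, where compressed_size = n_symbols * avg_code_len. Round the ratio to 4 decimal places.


original_size = n_symbols * orig_bits = 5497 * 32 = 175904 bits
compressed_size = n_symbols * avg_code_len = 5497 * 17.4 = 95647.8 bits
ratio = original_size / compressed_size = 175904 / 95647.8 = 1.8391

Compression ratio = 1.8391


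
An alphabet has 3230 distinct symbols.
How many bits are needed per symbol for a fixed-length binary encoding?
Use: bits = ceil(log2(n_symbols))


log2(3230) = 11.6573
Bracket: 2^11 = 2048 < 3230 <= 2^12 = 4096
So ceil(log2(3230)) = 12

bits = ceil(log2(3230)) = ceil(11.6573) = 12 bits


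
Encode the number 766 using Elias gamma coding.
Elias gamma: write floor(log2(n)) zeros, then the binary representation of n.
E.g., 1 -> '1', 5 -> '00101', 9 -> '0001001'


num_bits = floor(log2(766)) + 1 = 10
leading_zeros = num_bits - 1 = 9
binary(766) = 1011111110

Elias gamma(766) = '000000000' + '1011111110' = 0000000001011111110 (19 bits)


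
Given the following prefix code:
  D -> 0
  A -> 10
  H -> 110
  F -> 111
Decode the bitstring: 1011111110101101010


Decoding step by step:
Bits 10 -> A
Bits 111 -> F
Bits 111 -> F
Bits 10 -> A
Bits 10 -> A
Bits 110 -> H
Bits 10 -> A
Bits 10 -> A


Decoded message: AFFAAHAA


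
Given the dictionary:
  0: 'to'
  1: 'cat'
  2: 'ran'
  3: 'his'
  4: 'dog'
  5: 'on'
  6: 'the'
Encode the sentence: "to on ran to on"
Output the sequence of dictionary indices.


Look up each word in the dictionary:
  'to' -> 0
  'on' -> 5
  'ran' -> 2
  'to' -> 0
  'on' -> 5

Encoded: [0, 5, 2, 0, 5]


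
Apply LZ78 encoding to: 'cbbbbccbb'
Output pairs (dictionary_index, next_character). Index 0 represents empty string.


LZ78 encoding steps:
Dictionary: {0: ''}
Step 1: w='' (idx 0), next='c' -> output (0, 'c'), add 'c' as idx 1
Step 2: w='' (idx 0), next='b' -> output (0, 'b'), add 'b' as idx 2
Step 3: w='b' (idx 2), next='b' -> output (2, 'b'), add 'bb' as idx 3
Step 4: w='b' (idx 2), next='c' -> output (2, 'c'), add 'bc' as idx 4
Step 5: w='c' (idx 1), next='b' -> output (1, 'b'), add 'cb' as idx 5
Step 6: w='b' (idx 2), end of input -> output (2, '')


Encoded: [(0, 'c'), (0, 'b'), (2, 'b'), (2, 'c'), (1, 'b'), (2, '')]


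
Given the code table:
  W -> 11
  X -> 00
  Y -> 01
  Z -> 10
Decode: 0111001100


Decoding:
01 -> Y
11 -> W
00 -> X
11 -> W
00 -> X


Result: YWXWX


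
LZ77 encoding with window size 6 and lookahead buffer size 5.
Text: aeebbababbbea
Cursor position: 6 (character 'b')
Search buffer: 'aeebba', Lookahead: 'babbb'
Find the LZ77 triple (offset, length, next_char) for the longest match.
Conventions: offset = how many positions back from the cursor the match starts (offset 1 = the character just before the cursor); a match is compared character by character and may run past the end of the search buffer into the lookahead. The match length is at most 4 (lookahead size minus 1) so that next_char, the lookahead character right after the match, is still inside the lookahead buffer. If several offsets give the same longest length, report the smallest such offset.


Try each offset into the search buffer:
  offset=1 (pos 5, char 'a'): match length 0
  offset=2 (pos 4, char 'b'): match length 3
  offset=3 (pos 3, char 'b'): match length 1
  offset=4 (pos 2, char 'e'): match length 0
  offset=5 (pos 1, char 'e'): match length 0
  offset=6 (pos 0, char 'a'): match length 0
Longest match has length 3 at offset 2.
next_char = character at position 6 + 3 = 9 -> 'b'

Best match: offset=2, length=3 (matching 'bab' starting at position 4)
LZ77 triple: (2, 3, 'b')


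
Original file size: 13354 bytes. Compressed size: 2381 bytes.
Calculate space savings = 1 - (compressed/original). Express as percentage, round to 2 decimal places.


ratio = compressed/original = 2381/13354 = 0.178299
savings = 1 - ratio = 1 - 0.178299 = 0.821701
as a percentage: 0.821701 * 100 = 82.17%

Space savings = 1 - 2381/13354 = 82.17%


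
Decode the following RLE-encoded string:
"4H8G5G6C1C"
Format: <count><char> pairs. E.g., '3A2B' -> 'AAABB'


Expanding each <count><char> pair:
  4H -> 'HHHH'
  8G -> 'GGGGGGGG'
  5G -> 'GGGGG'
  6C -> 'CCCCCC'
  1C -> 'C'

Decoded = HHHHGGGGGGGGGGGGGCCCCCCC


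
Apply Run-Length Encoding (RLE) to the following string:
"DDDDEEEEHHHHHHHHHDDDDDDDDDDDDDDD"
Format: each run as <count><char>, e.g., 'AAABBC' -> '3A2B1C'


Scanning runs left to right:
  i=0: run of 'D' x 4 -> '4D'
  i=4: run of 'E' x 4 -> '4E'
  i=8: run of 'H' x 9 -> '9H'
  i=17: run of 'D' x 15 -> '15D'

RLE = 4D4E9H15D


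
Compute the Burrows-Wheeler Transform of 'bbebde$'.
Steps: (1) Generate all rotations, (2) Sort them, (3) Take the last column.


Rotations (sorted):
  0: $bbebde -> last char: e
  1: bbebde$ -> last char: $
  2: bde$bbe -> last char: e
  3: bebde$b -> last char: b
  4: de$bbeb -> last char: b
  5: e$bbebd -> last char: d
  6: ebde$bb -> last char: b


BWT = e$ebbdb


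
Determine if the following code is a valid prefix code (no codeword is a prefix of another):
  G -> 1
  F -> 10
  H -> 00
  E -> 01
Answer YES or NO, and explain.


Checking each pair (does one codeword prefix another?):
  G='1' vs F='10': prefix -- VIOLATION

NO -- this is NOT a valid prefix code. G (1) is a prefix of F (10).


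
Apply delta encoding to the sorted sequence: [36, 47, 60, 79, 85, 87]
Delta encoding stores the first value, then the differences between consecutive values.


First value: 36
Deltas:
  47 - 36 = 11
  60 - 47 = 13
  79 - 60 = 19
  85 - 79 = 6
  87 - 85 = 2


Delta encoded: [36, 11, 13, 19, 6, 2]


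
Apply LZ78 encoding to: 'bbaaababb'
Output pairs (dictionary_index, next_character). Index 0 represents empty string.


LZ78 encoding steps:
Dictionary: {0: ''}
Step 1: w='' (idx 0), next='b' -> output (0, 'b'), add 'b' as idx 1
Step 2: w='b' (idx 1), next='a' -> output (1, 'a'), add 'ba' as idx 2
Step 3: w='' (idx 0), next='a' -> output (0, 'a'), add 'a' as idx 3
Step 4: w='a' (idx 3), next='b' -> output (3, 'b'), add 'ab' as idx 4
Step 5: w='ab' (idx 4), next='b' -> output (4, 'b'), add 'abb' as idx 5


Encoded: [(0, 'b'), (1, 'a'), (0, 'a'), (3, 'b'), (4, 'b')]


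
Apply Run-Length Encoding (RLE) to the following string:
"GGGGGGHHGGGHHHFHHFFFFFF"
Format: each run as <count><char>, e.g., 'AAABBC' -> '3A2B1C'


Scanning runs left to right:
  i=0: run of 'G' x 6 -> '6G'
  i=6: run of 'H' x 2 -> '2H'
  i=8: run of 'G' x 3 -> '3G'
  i=11: run of 'H' x 3 -> '3H'
  i=14: run of 'F' x 1 -> '1F'
  i=15: run of 'H' x 2 -> '2H'
  i=17: run of 'F' x 6 -> '6F'

RLE = 6G2H3G3H1F2H6F


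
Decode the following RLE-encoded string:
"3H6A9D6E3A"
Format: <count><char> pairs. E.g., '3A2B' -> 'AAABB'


Expanding each <count><char> pair:
  3H -> 'HHH'
  6A -> 'AAAAAA'
  9D -> 'DDDDDDDDD'
  6E -> 'EEEEEE'
  3A -> 'AAA'

Decoded = HHHAAAAAADDDDDDDDDEEEEEEAAA


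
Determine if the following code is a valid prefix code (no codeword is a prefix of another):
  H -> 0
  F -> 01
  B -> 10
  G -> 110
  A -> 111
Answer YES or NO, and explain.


Checking each pair (does one codeword prefix another?):
  H='0' vs F='01': prefix -- VIOLATION

NO -- this is NOT a valid prefix code. H (0) is a prefix of F (01).
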